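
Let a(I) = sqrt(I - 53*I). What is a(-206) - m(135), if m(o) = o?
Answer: -135 + 2*sqrt(2678) ≈ -31.501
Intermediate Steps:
a(I) = 2*sqrt(13)*sqrt(-I) (a(I) = sqrt(-52*I) = 2*sqrt(13)*sqrt(-I))
a(-206) - m(135) = 2*sqrt(13)*sqrt(-1*(-206)) - 1*135 = 2*sqrt(13)*sqrt(206) - 135 = 2*sqrt(2678) - 135 = -135 + 2*sqrt(2678)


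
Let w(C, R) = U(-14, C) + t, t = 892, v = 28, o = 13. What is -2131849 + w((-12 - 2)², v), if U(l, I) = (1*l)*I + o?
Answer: -2133688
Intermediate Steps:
U(l, I) = 13 + I*l (U(l, I) = (1*l)*I + 13 = l*I + 13 = I*l + 13 = 13 + I*l)
w(C, R) = 905 - 14*C (w(C, R) = (13 + C*(-14)) + 892 = (13 - 14*C) + 892 = 905 - 14*C)
-2131849 + w((-12 - 2)², v) = -2131849 + (905 - 14*(-12 - 2)²) = -2131849 + (905 - 14*(-14)²) = -2131849 + (905 - 14*196) = -2131849 + (905 - 2744) = -2131849 - 1839 = -2133688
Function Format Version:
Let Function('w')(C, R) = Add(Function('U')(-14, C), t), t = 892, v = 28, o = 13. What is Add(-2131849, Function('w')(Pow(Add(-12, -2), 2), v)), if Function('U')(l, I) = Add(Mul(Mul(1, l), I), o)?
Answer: -2133688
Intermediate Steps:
Function('U')(l, I) = Add(13, Mul(I, l)) (Function('U')(l, I) = Add(Mul(Mul(1, l), I), 13) = Add(Mul(l, I), 13) = Add(Mul(I, l), 13) = Add(13, Mul(I, l)))
Function('w')(C, R) = Add(905, Mul(-14, C)) (Function('w')(C, R) = Add(Add(13, Mul(C, -14)), 892) = Add(Add(13, Mul(-14, C)), 892) = Add(905, Mul(-14, C)))
Add(-2131849, Function('w')(Pow(Add(-12, -2), 2), v)) = Add(-2131849, Add(905, Mul(-14, Pow(Add(-12, -2), 2)))) = Add(-2131849, Add(905, Mul(-14, Pow(-14, 2)))) = Add(-2131849, Add(905, Mul(-14, 196))) = Add(-2131849, Add(905, -2744)) = Add(-2131849, -1839) = -2133688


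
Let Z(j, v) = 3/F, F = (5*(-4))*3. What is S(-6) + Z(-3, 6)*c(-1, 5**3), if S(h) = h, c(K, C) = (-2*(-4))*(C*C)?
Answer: -6256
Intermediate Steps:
c(K, C) = 8*C**2
F = -60 (F = -20*3 = -60)
Z(j, v) = -1/20 (Z(j, v) = 3/(-60) = 3*(-1/60) = -1/20)
S(-6) + Z(-3, 6)*c(-1, 5**3) = -6 - 2*(5**3)**2/5 = -6 - 2*125**2/5 = -6 - 2*15625/5 = -6 - 1/20*125000 = -6 - 6250 = -6256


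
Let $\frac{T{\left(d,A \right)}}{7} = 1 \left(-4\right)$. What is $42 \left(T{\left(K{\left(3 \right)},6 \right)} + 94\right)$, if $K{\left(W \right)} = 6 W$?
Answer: $2772$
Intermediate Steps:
$T{\left(d,A \right)} = -28$ ($T{\left(d,A \right)} = 7 \cdot 1 \left(-4\right) = 7 \left(-4\right) = -28$)
$42 \left(T{\left(K{\left(3 \right)},6 \right)} + 94\right) = 42 \left(-28 + 94\right) = 42 \cdot 66 = 2772$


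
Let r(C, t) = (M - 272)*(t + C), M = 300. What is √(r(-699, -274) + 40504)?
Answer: 2*√3315 ≈ 115.15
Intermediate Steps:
r(C, t) = 28*C + 28*t (r(C, t) = (300 - 272)*(t + C) = 28*(C + t) = 28*C + 28*t)
√(r(-699, -274) + 40504) = √((28*(-699) + 28*(-274)) + 40504) = √((-19572 - 7672) + 40504) = √(-27244 + 40504) = √13260 = 2*√3315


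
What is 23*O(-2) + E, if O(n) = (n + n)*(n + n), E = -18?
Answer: 350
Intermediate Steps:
O(n) = 4*n² (O(n) = (2*n)*(2*n) = 4*n²)
23*O(-2) + E = 23*(4*(-2)²) - 18 = 23*(4*4) - 18 = 23*16 - 18 = 368 - 18 = 350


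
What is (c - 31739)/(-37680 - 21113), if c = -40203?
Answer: 71942/58793 ≈ 1.2236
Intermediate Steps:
(c - 31739)/(-37680 - 21113) = (-40203 - 31739)/(-37680 - 21113) = -71942/(-58793) = -71942*(-1/58793) = 71942/58793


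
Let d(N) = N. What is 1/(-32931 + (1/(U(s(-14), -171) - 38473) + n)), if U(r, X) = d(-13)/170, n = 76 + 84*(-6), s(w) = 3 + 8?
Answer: -6540423/218181971027 ≈ -2.9977e-5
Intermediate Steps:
s(w) = 11
n = -428 (n = 76 - 504 = -428)
U(r, X) = -13/170
1/(-32931 + (1/(U(s(-14), -171) - 38473) + n)) = 1/(-32931 + (1/(-13/170 - 38473) - 428)) = 1/(-32931 + (1/(-6540423/170) - 428)) = 1/(-32931 + (-170/6540423 - 428)) = 1/(-32931 - 2799301214/6540423) = 1/(-218181971027/6540423) = -6540423/218181971027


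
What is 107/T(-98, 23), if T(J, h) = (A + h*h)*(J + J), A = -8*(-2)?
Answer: -107/106820 ≈ -0.0010017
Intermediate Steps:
A = 16
T(J, h) = 2*J*(16 + h**2) (T(J, h) = (16 + h*h)*(J + J) = (16 + h**2)*(2*J) = 2*J*(16 + h**2))
107/T(-98, 23) = 107/((2*(-98)*(16 + 23**2))) = 107/((2*(-98)*(16 + 529))) = 107/((2*(-98)*545)) = 107/(-106820) = 107*(-1/106820) = -107/106820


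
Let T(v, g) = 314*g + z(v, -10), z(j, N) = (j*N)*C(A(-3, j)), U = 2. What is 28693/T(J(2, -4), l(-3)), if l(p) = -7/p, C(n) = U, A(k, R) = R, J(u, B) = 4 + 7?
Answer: 86079/1538 ≈ 55.968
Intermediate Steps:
J(u, B) = 11
C(n) = 2
z(j, N) = 2*N*j (z(j, N) = (j*N)*2 = (N*j)*2 = 2*N*j)
T(v, g) = -20*v + 314*g (T(v, g) = 314*g + 2*(-10)*v = 314*g - 20*v = -20*v + 314*g)
28693/T(J(2, -4), l(-3)) = 28693/(-20*11 + 314*(-7/(-3))) = 28693/(-220 + 314*(-7*(-1/3))) = 28693/(-220 + 314*(7/3)) = 28693/(-220 + 2198/3) = 28693/(1538/3) = 28693*(3/1538) = 86079/1538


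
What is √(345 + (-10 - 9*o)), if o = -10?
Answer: 5*√17 ≈ 20.616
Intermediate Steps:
√(345 + (-10 - 9*o)) = √(345 + (-10 - 9*(-10))) = √(345 + (-10 + 90)) = √(345 + 80) = √425 = 5*√17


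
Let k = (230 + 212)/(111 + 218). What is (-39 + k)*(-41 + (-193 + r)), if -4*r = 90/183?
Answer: 353867007/40138 ≈ 8816.3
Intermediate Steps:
r = -15/122 (r = -45/(2*183) = -¼*30/61 = -15/122 ≈ -0.12295)
k = 442/329 ≈ 1.3435
(-39 + k)*(-41 + (-193 + r)) = (-39 + 442/329)*(-41 + (-193 - 15/122)) = -12389*(-41 - 23561/122)/329 = -12389/329*(-28563/122) = 353867007/40138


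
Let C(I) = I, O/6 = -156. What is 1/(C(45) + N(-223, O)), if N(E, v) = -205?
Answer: -1/160 ≈ -0.0062500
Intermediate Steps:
O = -936 (O = 6*(-156) = -936)
1/(C(45) + N(-223, O)) = 1/(45 - 205) = 1/(-160) = -1/160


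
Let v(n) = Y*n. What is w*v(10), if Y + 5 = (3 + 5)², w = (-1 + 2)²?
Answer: 590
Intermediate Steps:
w = 1 (w = 1² = 1)
Y = 59 (Y = -5 + (3 + 5)² = -5 + 8² = -5 + 64 = 59)
v(n) = 59*n
w*v(10) = 1*(59*10) = 1*590 = 590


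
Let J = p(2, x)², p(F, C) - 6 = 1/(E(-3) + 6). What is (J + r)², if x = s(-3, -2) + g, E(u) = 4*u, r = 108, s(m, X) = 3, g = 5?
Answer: 26142769/1296 ≈ 20172.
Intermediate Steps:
x = 8 (x = 3 + 5 = 8)
p(F, C) = 35/6 (p(F, C) = 6 + 1/(4*(-3) + 6) = 6 + 1/(-12 + 6) = 6 + 1/(-6) = 6 - ⅙ = 35/6)
J = 1225/36 (J = (35/6)² = 1225/36 ≈ 34.028)
(J + r)² = (1225/36 + 108)² = (5113/36)² = 26142769/1296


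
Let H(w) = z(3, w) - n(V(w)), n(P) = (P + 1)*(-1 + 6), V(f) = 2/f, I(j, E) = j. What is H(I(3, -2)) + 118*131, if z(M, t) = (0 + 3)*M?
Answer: 46376/3 ≈ 15459.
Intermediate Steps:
z(M, t) = 3*M
n(P) = 5 + 5*P (n(P) = (1 + P)*5 = 5 + 5*P)
H(w) = 4 - 10/w (H(w) = 3*3 - (5 + 5*(2/w)) = 9 - (5 + 10/w) = 9 + (-5 - 10/w) = 4 - 10/w)
H(I(3, -2)) + 118*131 = (4 - 10/3) + 118*131 = (4 - 10*1/3) + 15458 = (4 - 10/3) + 15458 = 2/3 + 15458 = 46376/3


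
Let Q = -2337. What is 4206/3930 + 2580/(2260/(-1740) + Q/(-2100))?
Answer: -102906969773/7419185 ≈ -13870.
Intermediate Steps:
4206/3930 + 2580/(2260/(-1740) + Q/(-2100)) = 4206/3930 + 2580/(2260/(-1740) - 2337/(-2100)) = 4206*(1/3930) + 2580/(2260*(-1/1740) - 2337*(-1/2100)) = 701/655 + 2580/(-113/87 + 779/700) = 701/655 + 2580/(-11327/60900) = 701/655 + 2580*(-60900/11327) = 701/655 - 157122000/11327 = -102906969773/7419185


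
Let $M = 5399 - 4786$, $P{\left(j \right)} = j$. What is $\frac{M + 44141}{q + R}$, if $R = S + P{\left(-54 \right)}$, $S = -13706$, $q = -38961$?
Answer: $- \frac{44754}{52721} \approx -0.84888$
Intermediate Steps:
$M = 613$ ($M = 5399 - 4786 = 613$)
$R = -13760$ ($R = -13706 - 54 = -13760$)
$\frac{M + 44141}{q + R} = \frac{613 + 44141}{-38961 - 13760} = \frac{44754}{-52721} = 44754 \left(- \frac{1}{52721}\right) = - \frac{44754}{52721}$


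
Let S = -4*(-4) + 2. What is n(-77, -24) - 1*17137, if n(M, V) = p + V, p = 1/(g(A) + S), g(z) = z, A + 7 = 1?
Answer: -205931/12 ≈ -17161.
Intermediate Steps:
A = -6 (A = -7 + 1 = -6)
S = 18 (S = 16 + 2 = 18)
p = 1/12 (p = 1/(-6 + 18) = 1/12 ≈ 0.083333)
n(M, V) = 1/12 + V
n(-77, -24) - 1*17137 = (1/12 - 24) - 1*17137 = -287/12 - 17137 = -205931/12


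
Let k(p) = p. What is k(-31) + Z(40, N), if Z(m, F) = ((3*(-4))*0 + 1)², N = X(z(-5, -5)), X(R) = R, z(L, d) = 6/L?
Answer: -30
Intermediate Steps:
N = -6/5 (N = 6/(-5) = 6*(-⅕) = -6/5 ≈ -1.2000)
Z(m, F) = 1 (Z(m, F) = (-12*0 + 1)² = (0 + 1)² = 1² = 1)
k(-31) + Z(40, N) = -31 + 1 = -30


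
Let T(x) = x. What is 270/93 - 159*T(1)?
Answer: -4839/31 ≈ -156.10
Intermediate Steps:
270/93 - 159*T(1) = 270/93 - 159*1 = 270*(1/93) - 159 = 90/31 - 159 = -4839/31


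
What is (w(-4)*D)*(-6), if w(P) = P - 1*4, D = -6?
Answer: -288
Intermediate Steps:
w(P) = -4 + P (w(P) = P - 4 = -4 + P)
(w(-4)*D)*(-6) = ((-4 - 4)*(-6))*(-6) = -8*(-6)*(-6) = 48*(-6) = -288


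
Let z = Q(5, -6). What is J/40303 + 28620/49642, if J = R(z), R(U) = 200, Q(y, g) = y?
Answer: 581700130/1000360763 ≈ 0.58149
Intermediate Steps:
z = 5
J = 200
J/40303 + 28620/49642 = 200/40303 + 28620/49642 = 200*(1/40303) + 28620*(1/49642) = 200/40303 + 14310/24821 = 581700130/1000360763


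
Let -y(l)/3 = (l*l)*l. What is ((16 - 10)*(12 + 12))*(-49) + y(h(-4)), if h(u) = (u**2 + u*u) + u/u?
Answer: -114867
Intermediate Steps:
h(u) = 1 + 2*u**2 (h(u) = (u**2 + u**2) + 1 = 2*u**2 + 1 = 1 + 2*u**2)
y(l) = -3*l**3 (y(l) = -3*l*l*l = -3*l**2*l = -3*l**3)
((16 - 10)*(12 + 12))*(-49) + y(h(-4)) = ((16 - 10)*(12 + 12))*(-49) - 3*(1 + 2*(-4)**2)**3 = (6*24)*(-49) - 3*(1 + 2*16)**3 = 144*(-49) - 3*(1 + 32)**3 = -7056 - 3*33**3 = -7056 - 3*35937 = -7056 - 107811 = -114867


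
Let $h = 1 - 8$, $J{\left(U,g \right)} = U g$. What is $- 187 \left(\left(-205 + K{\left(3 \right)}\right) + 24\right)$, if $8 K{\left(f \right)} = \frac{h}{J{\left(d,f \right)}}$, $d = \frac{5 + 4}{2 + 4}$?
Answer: $\frac{1219801}{36} \approx 33883.0$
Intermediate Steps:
$d = \frac{3}{2}$ ($d = \frac{9}{6} = 9 \cdot \frac{1}{6} = \frac{3}{2} \approx 1.5$)
$h = -7$ ($h = 1 - 8 = -7$)
$K{\left(f \right)} = - \frac{7}{12 f}$ ($K{\left(f \right)} = \frac{\left(-7\right) \frac{1}{\frac{3}{2} f}}{8} = \frac{\left(-7\right) \frac{2}{3 f}}{8} = \frac{\left(- \frac{14}{3}\right) \frac{1}{f}}{8} = - \frac{7}{12 f}$)
$- 187 \left(\left(-205 + K{\left(3 \right)}\right) + 24\right) = - 187 \left(\left(-205 - \frac{7}{12 \cdot 3}\right) + 24\right) = - 187 \left(\left(-205 - \frac{7}{36}\right) + 24\right) = - 187 \left(- \frac{7387}{36} + 24\right) = \left(-187\right) \left(- \frac{6523}{36}\right) = \frac{1219801}{36}$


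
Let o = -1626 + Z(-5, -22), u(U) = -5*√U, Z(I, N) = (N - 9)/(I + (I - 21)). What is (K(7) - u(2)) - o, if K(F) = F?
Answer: 1632 + 5*√2 ≈ 1639.1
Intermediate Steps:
Z(I, N) = (-9 + N)/(-21 + 2*I) (Z(I, N) = (-9 + N)/(I + (-21 + I)) = (-9 + N)/(-21 + 2*I))
o = -1625 (o = -1626 + (-9 - 22)/(-21 + 2*(-5)) = -1626 - 31/(-21 - 10) = -1626 - 31/(-31) = -1626 - 1/31*(-31) = -1626 + 1 = -1625)
(K(7) - u(2)) - o = (7 - (-5)*√2) - 1*(-1625) = (7 + 5*√2) + 1625 = 1632 + 5*√2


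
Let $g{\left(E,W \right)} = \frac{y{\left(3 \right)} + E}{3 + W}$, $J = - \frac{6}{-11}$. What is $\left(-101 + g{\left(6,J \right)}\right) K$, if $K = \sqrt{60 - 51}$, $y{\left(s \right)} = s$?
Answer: $- \frac{3840}{13} \approx -295.38$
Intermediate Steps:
$J = \frac{6}{11}$ ($J = \left(-6\right) \left(- \frac{1}{11}\right) = \frac{6}{11} \approx 0.54545$)
$g{\left(E,W \right)} = \frac{3 + E}{3 + W}$
$K = 3$ ($K = \sqrt{9} = 3$)
$\left(-101 + g{\left(6,J \right)}\right) K = \left(-101 + \frac{3 + 6}{3 + \frac{6}{11}}\right) 3 = \left(-101 + \frac{1}{\frac{39}{11}} \cdot 9\right) 3 = \left(-101 + \frac{11}{39} \cdot 9\right) 3 = \left(-101 + \frac{33}{13}\right) 3 = \left(- \frac{1280}{13}\right) 3 = - \frac{3840}{13}$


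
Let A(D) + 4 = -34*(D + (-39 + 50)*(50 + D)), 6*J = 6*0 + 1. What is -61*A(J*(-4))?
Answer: 1124352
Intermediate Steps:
J = ⅙ (J = (6*0 + 1)/6 = (0 + 1)/6 = (⅙)*1 = ⅙ ≈ 0.16667)
A(D) = -18704 - 408*D (A(D) = -4 - 34*(D + (-39 + 50)*(50 + D)) = -4 - 34*(D + 11*(50 + D)) = -4 - 34*(D + (550 + 11*D)) = -4 - 34*(550 + 12*D) = -4 + (-18700 - 408*D) = -18704 - 408*D)
-61*A(J*(-4)) = -61*(-18704 - 68*(-4)) = -61*(-18704 - 408*(-⅔)) = -61*(-18704 + 272) = -61*(-18432) = 1124352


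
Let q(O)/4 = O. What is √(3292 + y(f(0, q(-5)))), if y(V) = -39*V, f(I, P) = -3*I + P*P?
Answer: 2*I*√3077 ≈ 110.94*I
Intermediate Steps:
q(O) = 4*O
f(I, P) = P² - 3*I (f(I, P) = -3*I + P² = P² - 3*I)
√(3292 + y(f(0, q(-5)))) = √(3292 - 39*((4*(-5))² - 3*0)) = √(3292 - 39*((-20)² + 0)) = √(3292 - 39*(400 + 0)) = √(3292 - 39*400) = √(3292 - 15600) = √(-12308) = 2*I*√3077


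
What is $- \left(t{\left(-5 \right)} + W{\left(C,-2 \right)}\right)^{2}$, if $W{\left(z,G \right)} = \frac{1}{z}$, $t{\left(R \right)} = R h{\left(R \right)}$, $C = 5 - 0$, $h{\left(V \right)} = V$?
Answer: $- \frac{15876}{25} \approx -635.04$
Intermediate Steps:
$C = 5$ ($C = 5 + 0 = 5$)
$t{\left(R \right)} = R^{2}$ ($t{\left(R \right)} = R R = R^{2}$)
$- \left(t{\left(-5 \right)} + W{\left(C,-2 \right)}\right)^{2} = - \left(\left(-5\right)^{2} + \frac{1}{5}\right)^{2} = - \left(25 + \frac{1}{5}\right)^{2} = - \left(\frac{126}{5}\right)^{2} = \left(-1\right) \frac{15876}{25} = - \frac{15876}{25}$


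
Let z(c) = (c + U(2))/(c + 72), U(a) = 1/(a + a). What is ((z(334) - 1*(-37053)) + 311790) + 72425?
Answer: 97734367/232 ≈ 4.2127e+5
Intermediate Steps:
U(a) = 1/(2*a)
z(c) = (¼ + c)/(72 + c) (z(c) = (c + (½)/2)/(c + 72) = (c + (½)*(½))/(72 + c) = (c + ¼)/(72 + c) = (¼ + c)/(72 + c))
((z(334) - 1*(-37053)) + 311790) + 72425 = (((¼ + 334)/(72 + 334) - 1*(-37053)) + 311790) + 72425 = (((1337/4)/406 + 37053) + 311790) + 72425 = (((1/406)*(1337/4) + 37053) + 311790) + 72425 = ((191/232 + 37053) + 311790) + 72425 = (8596487/232 + 311790) + 72425 = 80931767/232 + 72425 = 97734367/232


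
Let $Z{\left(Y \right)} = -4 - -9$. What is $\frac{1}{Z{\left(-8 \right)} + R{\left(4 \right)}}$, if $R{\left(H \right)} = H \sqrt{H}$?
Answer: $\frac{1}{13} \approx 0.076923$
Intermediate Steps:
$R{\left(H \right)} = H^{\frac{3}{2}}$
$Z{\left(Y \right)} = 5$ ($Z{\left(Y \right)} = -4 + 9 = 5$)
$\frac{1}{Z{\left(-8 \right)} + R{\left(4 \right)}} = \frac{1}{5 + 4^{\frac{3}{2}}} = \frac{1}{5 + 8} = \frac{1}{13}$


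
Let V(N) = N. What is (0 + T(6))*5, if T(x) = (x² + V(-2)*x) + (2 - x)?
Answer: 100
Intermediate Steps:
T(x) = 2 + x² - 3*x (T(x) = (x² - 2*x) + (2 - x) = 2 + x² - 3*x)
(0 + T(6))*5 = (0 + (2 + 6² - 3*6))*5 = (0 + (2 + 36 - 18))*5 = (0 + 20)*5 = 20*5 = 100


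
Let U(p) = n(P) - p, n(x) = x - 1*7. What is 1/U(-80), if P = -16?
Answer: 1/57 ≈ 0.017544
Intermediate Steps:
n(x) = -7 + x (n(x) = x - 7 = -7 + x)
U(p) = -23 - p (U(p) = (-7 - 16) - p = -23 - p)
1/U(-80) = 1/(-23 - 1*(-80)) = 1/(-23 + 80) = 1/57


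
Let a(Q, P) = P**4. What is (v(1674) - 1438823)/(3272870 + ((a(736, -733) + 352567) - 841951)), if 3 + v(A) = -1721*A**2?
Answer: -4824155822/288682253007 ≈ -0.016711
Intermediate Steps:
v(A) = -3 - 1721*A**2
(v(1674) - 1438823)/(3272870 + ((a(736, -733) + 352567) - 841951)) = ((-3 - 1721*1674**2) - 1438823)/(3272870 + (((-733)**4 + 352567) - 841951)) = ((-3 - 1721*2802276) - 1438823)/(3272870 + ((288679469521 + 352567) - 841951)) = ((-3 - 4822716996) - 1438823)/(3272870 + (288679822088 - 841951)) = (-4822716999 - 1438823)/(3272870 + 288678980137) = -4824155822/288682253007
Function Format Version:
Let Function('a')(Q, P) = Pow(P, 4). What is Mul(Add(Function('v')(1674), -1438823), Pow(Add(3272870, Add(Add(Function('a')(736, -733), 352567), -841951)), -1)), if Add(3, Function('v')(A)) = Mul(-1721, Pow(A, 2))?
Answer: Rational(-4824155822, 288682253007) ≈ -0.016711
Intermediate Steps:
Function('v')(A) = Add(-3, Mul(-1721, Pow(A, 2)))
Mul(Add(Function('v')(1674), -1438823), Pow(Add(3272870, Add(Add(Function('a')(736, -733), 352567), -841951)), -1)) = Mul(Add(Add(-3, Mul(-1721, Pow(1674, 2))), -1438823), Pow(Add(3272870, Add(Add(Pow(-733, 4), 352567), -841951)), -1)) = Mul(Add(Add(-3, Mul(-1721, 2802276)), -1438823), Pow(Add(3272870, Add(Add(288679469521, 352567), -841951)), -1)) = Mul(Add(Add(-3, -4822716996), -1438823), Pow(Add(3272870, Add(288679822088, -841951)), -1)) = Mul(Add(-4822716999, -1438823), Pow(Add(3272870, 288678980137), -1)) = Mul(-4824155822, Pow(288682253007, -1)) = Mul(-4824155822, Rational(1, 288682253007)) = Rational(-4824155822, 288682253007)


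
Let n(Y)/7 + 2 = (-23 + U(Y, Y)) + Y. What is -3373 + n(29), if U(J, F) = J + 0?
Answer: -3142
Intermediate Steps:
U(J, F) = J
n(Y) = -175 + 14*Y (n(Y) = -14 + 7*((-23 + Y) + Y) = -14 + 7*(-23 + 2*Y) = -14 + (-161 + 14*Y) = -175 + 14*Y)
-3373 + n(29) = -3373 + (-175 + 14*29) = -3373 + (-175 + 406) = -3373 + 231 = -3142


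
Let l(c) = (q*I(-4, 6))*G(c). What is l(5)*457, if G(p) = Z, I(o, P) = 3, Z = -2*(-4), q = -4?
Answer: -43872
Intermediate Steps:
Z = 8
G(p) = 8
l(c) = -96 (l(c) = -4*3*8 = -12*8 = -96)
l(5)*457 = -96*457 = -43872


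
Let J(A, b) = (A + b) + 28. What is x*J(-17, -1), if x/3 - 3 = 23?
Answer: 780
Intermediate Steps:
J(A, b) = 28 + A + b
x = 78 (x = 9 + 3*23 = 9 + 69 = 78)
x*J(-17, -1) = 78*(28 - 17 - 1) = 78*10 = 780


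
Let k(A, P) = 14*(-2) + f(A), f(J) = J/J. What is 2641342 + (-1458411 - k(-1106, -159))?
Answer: 1182958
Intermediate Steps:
f(J) = 1
k(A, P) = -27 (k(A, P) = 14*(-2) + 1 = -28 + 1 = -27)
2641342 + (-1458411 - k(-1106, -159)) = 2641342 + (-1458411 - 1*(-27)) = 2641342 + (-1458411 + 27) = 2641342 - 1458384 = 1182958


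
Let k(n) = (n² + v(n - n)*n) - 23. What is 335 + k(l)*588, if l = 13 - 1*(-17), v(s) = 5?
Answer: 604211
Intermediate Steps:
l = 30 (l = 13 + 17 = 30)
k(n) = -23 + n² + 5*n (k(n) = (n² + 5*n) - 23 = -23 + n² + 5*n)
335 + k(l)*588 = 335 + (-23 + 30² + 5*30)*588 = 335 + (-23 + 900 + 150)*588 = 335 + 1027*588 = 335 + 603876 = 604211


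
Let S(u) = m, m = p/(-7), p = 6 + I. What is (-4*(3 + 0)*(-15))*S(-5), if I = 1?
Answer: -180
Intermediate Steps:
p = 7 (p = 6 + 1 = 7)
m = -1 (m = 7/(-7) = 7*(-⅐) = -1)
S(u) = -1
(-4*(3 + 0)*(-15))*S(-5) = (-4*(3 + 0)*(-15))*(-1) = (-4*3*(-15))*(-1) = -12*(-15)*(-1) = 180*(-1) = -180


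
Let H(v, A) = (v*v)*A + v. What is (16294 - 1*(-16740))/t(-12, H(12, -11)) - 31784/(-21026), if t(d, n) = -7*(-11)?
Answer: 348510126/809501 ≈ 430.52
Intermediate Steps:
H(v, A) = v + A*v**2 (H(v, A) = v**2*A + v = A*v**2 + v = v + A*v**2)
t(d, n) = 77
(16294 - 1*(-16740))/t(-12, H(12, -11)) - 31784/(-21026) = (16294 - 1*(-16740))/77 - 31784/(-21026) = (16294 + 16740)*(1/77) - 31784*(-1/21026) = 33034*(1/77) + 15892/10513 = 33034/77 + 15892/10513 = 348510126/809501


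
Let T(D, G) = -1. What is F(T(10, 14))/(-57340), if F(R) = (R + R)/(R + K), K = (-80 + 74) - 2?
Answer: -1/258030 ≈ -3.8755e-6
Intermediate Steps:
K = -8 (K = -6 - 2 = -8)
F(R) = 2*R/(-8 + R) (F(R) = (R + R)/(R - 8) = (2*R)/(-8 + R) = 2*R/(-8 + R))
F(T(10, 14))/(-57340) = (2*(-1)/(-8 - 1))/(-57340) = (2*(-1)/(-9))*(-1/57340) = (2*(-1)*(-1/9))*(-1/57340) = (2/9)*(-1/57340) = -1/258030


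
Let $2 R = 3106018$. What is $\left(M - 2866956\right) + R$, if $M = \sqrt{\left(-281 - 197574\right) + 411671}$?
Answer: $-1313947 + 2 \sqrt{53454} \approx -1.3135 \cdot 10^{6}$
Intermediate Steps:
$R = 1553009$ ($R = \frac{1}{2} \cdot 3106018 = 1553009$)
$M = 2 \sqrt{53454}$ ($M = \sqrt{\left(-281 - 197574\right) + 411671} = \sqrt{-197855 + 411671} = \sqrt{213816} = 2 \sqrt{53454} \approx 462.4$)
$\left(M - 2866956\right) + R = \left(2 \sqrt{53454} - 2866956\right) + 1553009 = \left(-2866956 + 2 \sqrt{53454}\right) + 1553009 = -1313947 + 2 \sqrt{53454}$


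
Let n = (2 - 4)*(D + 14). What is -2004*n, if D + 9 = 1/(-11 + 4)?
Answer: 136272/7 ≈ 19467.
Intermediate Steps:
D = -64/7 (D = -9 + 1/(-11 + 4) = -9 + 1/(-7) = -9 - ⅐ = -64/7 ≈ -9.1429)
n = -68/7 (n = (2 - 4)*(-64/7 + 14) = -2*34/7 = -68/7 ≈ -9.7143)
-2004*n = -2004*(-68/7) = 136272/7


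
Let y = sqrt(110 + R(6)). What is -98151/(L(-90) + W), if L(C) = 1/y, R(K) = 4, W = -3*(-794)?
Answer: -26652707748/646827335 + 98151*sqrt(114)/646827335 ≈ -41.204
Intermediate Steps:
W = 2382
y = sqrt(114) (y = sqrt(110 + 4) = sqrt(114) ≈ 10.677)
L(C) = sqrt(114)/114 (L(C) = 1/(sqrt(114)) = sqrt(114)/114)
-98151/(L(-90) + W) = -98151/(sqrt(114)/114 + 2382) = -98151/(2382 + sqrt(114)/114)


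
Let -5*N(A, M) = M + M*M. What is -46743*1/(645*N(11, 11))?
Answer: 15581/5676 ≈ 2.7451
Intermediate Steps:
N(A, M) = -M/5 - M²/5 (N(A, M) = -(M + M*M)/5 = -(M + M²)/5 = -M/5 - M²/5)
-46743*1/(645*N(11, 11)) = -46743*(-1/(1419*(1 + 11))) = -46743/(-⅕*11*12*645) = -46743/((-132/5*645)) = -46743/(-17028) = -46743*(-1/17028) = 15581/5676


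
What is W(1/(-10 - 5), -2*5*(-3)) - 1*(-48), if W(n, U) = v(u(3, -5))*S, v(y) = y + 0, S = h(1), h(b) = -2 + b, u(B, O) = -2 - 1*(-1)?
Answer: 49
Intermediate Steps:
u(B, O) = -1 (u(B, O) = -2 + 1 = -1)
S = -1 (S = -2 + 1 = -1)
v(y) = y
W(n, U) = 1 (W(n, U) = -1*(-1) = 1)
W(1/(-10 - 5), -2*5*(-3)) - 1*(-48) = 1 - 1*(-48) = 1 + 48 = 49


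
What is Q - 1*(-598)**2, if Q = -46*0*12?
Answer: -357604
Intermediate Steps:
Q = 0 (Q = 0*12 = 0)
Q - 1*(-598)**2 = 0 - 1*(-598)**2 = 0 - 1*357604 = 0 - 357604 = -357604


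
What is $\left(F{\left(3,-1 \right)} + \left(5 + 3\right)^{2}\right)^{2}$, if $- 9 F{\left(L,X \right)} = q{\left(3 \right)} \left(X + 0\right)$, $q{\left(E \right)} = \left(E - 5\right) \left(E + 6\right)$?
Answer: $3844$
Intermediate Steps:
$q{\left(E \right)} = \left(-5 + E\right) \left(6 + E\right)$
$F{\left(L,X \right)} = 2 X$ ($F{\left(L,X \right)} = - \frac{\left(-30 + 3 + 3^{2}\right) \left(X + 0\right)}{9} = - \frac{\left(-30 + 3 + 9\right) X}{9} = - \frac{\left(-18\right) X}{9} = 2 X$)
$\left(F{\left(3,-1 \right)} + \left(5 + 3\right)^{2}\right)^{2} = \left(2 \left(-1\right) + \left(5 + 3\right)^{2}\right)^{2} = \left(-2 + 8^{2}\right)^{2} = \left(-2 + 64\right)^{2} = 62^{2} = 3844$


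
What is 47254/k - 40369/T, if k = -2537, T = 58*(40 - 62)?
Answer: 42120049/3237212 ≈ 13.011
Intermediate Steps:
T = -1276 (T = 58*(-22) = -1276)
47254/k - 40369/T = 47254/(-2537) - 40369/(-1276) = 47254*(-1/2537) - 40369*(-1/1276) = -47254/2537 + 40369/1276 = 42120049/3237212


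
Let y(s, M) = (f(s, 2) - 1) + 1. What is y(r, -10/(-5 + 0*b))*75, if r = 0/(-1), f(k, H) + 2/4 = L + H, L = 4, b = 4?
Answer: 825/2 ≈ 412.50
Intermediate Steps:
f(k, H) = 7/2 + H (f(k, H) = -½ + (4 + H) = 7/2 + H)
r = 0 (r = 0*(-1) = 0)
y(s, M) = 11/2 (y(s, M) = ((7/2 + 2) - 1) + 1 = (11/2 - 1) + 1 = 9/2 + 1 = 11/2)
y(r, -10/(-5 + 0*b))*75 = (11/2)*75 = 825/2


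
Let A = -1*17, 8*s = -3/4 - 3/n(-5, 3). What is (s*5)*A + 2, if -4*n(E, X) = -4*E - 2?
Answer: 277/96 ≈ 2.8854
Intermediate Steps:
n(E, X) = ½ + E (n(E, X) = -(-4*E - 2)/4 = -(-2 - 4*E)/4 = ½ + E)
s = -1/96 (s = (-3/4 - 3/(½ - 5))/8 = (-3*¼ - 3/(-9/2))/8 = (-¾ - 3*(-2/9))/8 = (-¾ + ⅔)/8 = (⅛)*(-1/12) = -1/96 ≈ -0.010417)
A = -17
(s*5)*A + 2 = -1/96*5*(-17) + 2 = -5/96*(-17) + 2 = 85/96 + 2 = 277/96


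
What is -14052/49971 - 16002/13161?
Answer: -109397146/73074259 ≈ -1.4971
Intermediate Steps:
-14052/49971 - 16002/13161 = -14052*1/49971 - 16002*1/13161 = -4684/16657 - 5334/4387 = -109397146/73074259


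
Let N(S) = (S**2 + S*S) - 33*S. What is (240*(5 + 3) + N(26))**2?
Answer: 5827396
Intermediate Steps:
N(S) = -33*S + 2*S**2 (N(S) = (S**2 + S**2) - 33*S = 2*S**2 - 33*S = -33*S + 2*S**2)
(240*(5 + 3) + N(26))**2 = (240*(5 + 3) + 26*(-33 + 2*26))**2 = (240*8 + 26*(-33 + 52))**2 = (1920 + 26*19)**2 = (1920 + 494)**2 = 2414**2 = 5827396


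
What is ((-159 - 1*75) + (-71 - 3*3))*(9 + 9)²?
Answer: -101736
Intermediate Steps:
((-159 - 1*75) + (-71 - 3*3))*(9 + 9)² = ((-159 - 75) + (-71 - 9))*18² = (-234 - 80)*324 = -314*324 = -101736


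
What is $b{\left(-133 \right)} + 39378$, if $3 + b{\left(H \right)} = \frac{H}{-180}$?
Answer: $\frac{7087633}{180} \approx 39376.0$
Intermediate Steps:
$b{\left(H \right)} = -3 - \frac{H}{180}$ ($b{\left(H \right)} = -3 + \frac{H}{-180} = -3 + H \left(- \frac{1}{180}\right) = -3 - \frac{H}{180}$)
$b{\left(-133 \right)} + 39378 = \left(-3 - - \frac{133}{180}\right) + 39378 = \left(-3 + \frac{133}{180}\right) + 39378 = - \frac{407}{180} + 39378 = \frac{7087633}{180}$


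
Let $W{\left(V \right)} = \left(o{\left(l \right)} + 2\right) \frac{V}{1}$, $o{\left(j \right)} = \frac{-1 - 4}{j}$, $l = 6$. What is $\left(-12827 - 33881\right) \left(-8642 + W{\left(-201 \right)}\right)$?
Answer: $414603562$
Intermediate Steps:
$o{\left(j \right)} = - \frac{5}{j}$ ($o{\left(j \right)} = \frac{-1 - 4}{j} = - \frac{5}{j}$)
$W{\left(V \right)} = \frac{7 V}{6}$ ($W{\left(V \right)} = \left(- \frac{5}{6} + 2\right) \frac{V}{1} = \left(\left(-5\right) \frac{1}{6} + 2\right) V 1 = \left(- \frac{5}{6} + 2\right) V = \frac{7 V}{6}$)
$\left(-12827 - 33881\right) \left(-8642 + W{\left(-201 \right)}\right) = \left(-12827 - 33881\right) \left(-8642 + \frac{7}{6} \left(-201\right)\right) = - 46708 \left(-8642 - \frac{469}{2}\right) = \left(-46708\right) \left(- \frac{17753}{2}\right) = 414603562$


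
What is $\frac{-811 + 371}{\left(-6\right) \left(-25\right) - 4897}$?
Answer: $\frac{440}{4747} \approx 0.09269$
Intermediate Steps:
$\frac{-811 + 371}{\left(-6\right) \left(-25\right) - 4897} = - \frac{440}{150 - 4897} = - \frac{440}{-4747} = \left(-440\right) \left(- \frac{1}{4747}\right) = \frac{440}{4747}$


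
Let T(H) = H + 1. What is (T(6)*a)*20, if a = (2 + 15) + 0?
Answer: 2380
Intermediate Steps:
a = 17 (a = 17 + 0 = 17)
T(H) = 1 + H
(T(6)*a)*20 = ((1 + 6)*17)*20 = (7*17)*20 = 119*20 = 2380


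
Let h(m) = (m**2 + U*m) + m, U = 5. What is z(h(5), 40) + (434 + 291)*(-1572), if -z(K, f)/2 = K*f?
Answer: -1144100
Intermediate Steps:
h(m) = m**2 + 6*m (h(m) = (m**2 + 5*m) + m = m**2 + 6*m)
z(K, f) = -2*K*f
z(h(5), 40) + (434 + 291)*(-1572) = -2*5*(6 + 5)*40 + (434 + 291)*(-1572) = -2*5*11*40 + 725*(-1572) = -2*55*40 - 1139700 = -4400 - 1139700 = -1144100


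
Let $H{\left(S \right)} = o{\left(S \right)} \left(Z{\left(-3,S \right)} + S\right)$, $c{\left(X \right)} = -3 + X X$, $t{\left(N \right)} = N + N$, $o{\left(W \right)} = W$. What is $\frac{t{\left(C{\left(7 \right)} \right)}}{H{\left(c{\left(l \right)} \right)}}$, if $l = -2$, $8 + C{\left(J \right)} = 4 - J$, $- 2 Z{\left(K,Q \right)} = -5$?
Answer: $- \frac{44}{7} \approx -6.2857$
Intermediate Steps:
$Z{\left(K,Q \right)} = \frac{5}{2}$ ($Z{\left(K,Q \right)} = \left(- \frac{1}{2}\right) \left(-5\right) = \frac{5}{2}$)
$C{\left(J \right)} = -4 - J$ ($C{\left(J \right)} = -8 - \left(-4 + J\right) = -4 - J$)
$t{\left(N \right)} = 2 N$
$c{\left(X \right)} = -3 + X^{2}$
$H{\left(S \right)} = S \left(\frac{5}{2} + S\right)$
$\frac{t{\left(C{\left(7 \right)} \right)}}{H{\left(c{\left(l \right)} \right)}} = \frac{2 \left(-4 - 7\right)}{\frac{1}{2} \left(-3 + \left(-2\right)^{2}\right) \left(5 + 2 \left(-3 + \left(-2\right)^{2}\right)\right)} = \frac{2 \left(-4 - 7\right)}{\frac{1}{2} \left(-3 + 4\right) \left(5 + 2 \left(-3 + 4\right)\right)} = \frac{2 \left(-11\right)}{\frac{1}{2} \cdot 1 \left(5 + 2 \cdot 1\right)} = - \frac{22}{\frac{1}{2} \cdot 1 \left(5 + 2\right)} = - \frac{22}{\frac{1}{2} \cdot 1 \cdot 7} = - \frac{22}{\frac{7}{2}} = \left(-22\right) \frac{2}{7} = - \frac{44}{7}$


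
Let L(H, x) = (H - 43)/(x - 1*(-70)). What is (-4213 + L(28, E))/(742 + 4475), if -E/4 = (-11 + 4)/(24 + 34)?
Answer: -8611807/10663548 ≈ -0.80759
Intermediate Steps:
E = 14/29 (E = -4*(-11 + 4)/(24 + 34) = -(-28)/58 = -4*(-7/58) = 14/29 ≈ 0.48276)
L(H, x) = (-43 + H)/(70 + x) (L(H, x) = (-43 + H)/(x + 70) = (-43 + H)/(70 + x))
(-4213 + L(28, E))/(742 + 4475) = (-4213 + (-43 + 28)/(70 + 14/29))/(742 + 4475) = (-4213 - 15/(2044/29))/5217 = (-4213 + (29/2044)*(-15))*(1/5217) = (-4213 - 435/2044)*(1/5217) = -8611807/2044*1/5217 = -8611807/10663548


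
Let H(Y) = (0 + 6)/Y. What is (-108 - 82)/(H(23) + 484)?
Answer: -2185/5569 ≈ -0.39235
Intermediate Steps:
H(Y) = 6/Y
(-108 - 82)/(H(23) + 484) = (-108 - 82)/(6/23 + 484) = -190/(6*(1/23) + 484) = -190/(6/23 + 484) = -190/11138/23 = -190*23/11138 = -2185/5569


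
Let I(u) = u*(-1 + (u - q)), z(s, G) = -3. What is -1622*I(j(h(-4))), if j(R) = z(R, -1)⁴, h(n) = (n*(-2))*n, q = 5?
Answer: -9853650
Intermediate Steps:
h(n) = -2*n² (h(n) = (-2*n)*n = -2*n²)
j(R) = 81 (j(R) = (-3)⁴ = 81)
I(u) = u*(-6 + u) (I(u) = u*(-1 + (u - 1*5)) = u*(-1 + (u - 5)) = u*(-1 + (-5 + u)) = u*(-6 + u))
-1622*I(j(h(-4))) = -131382*(-6 + 81) = -131382*75 = -1622*6075 = -9853650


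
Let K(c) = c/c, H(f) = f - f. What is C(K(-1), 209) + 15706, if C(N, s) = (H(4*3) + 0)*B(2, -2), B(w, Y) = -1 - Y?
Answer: 15706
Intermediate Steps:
H(f) = 0
K(c) = 1
C(N, s) = 0 (C(N, s) = (0 + 0)*(-1 - 1*(-2)) = 0*(-1 + 2) = 0*1 = 0)
C(K(-1), 209) + 15706 = 0 + 15706 = 15706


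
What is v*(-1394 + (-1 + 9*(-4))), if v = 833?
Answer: -1192023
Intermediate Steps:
v*(-1394 + (-1 + 9*(-4))) = 833*(-1394 + (-1 + 9*(-4))) = 833*(-1394 + (-1 - 36)) = 833*(-1394 - 37) = 833*(-1431) = -1192023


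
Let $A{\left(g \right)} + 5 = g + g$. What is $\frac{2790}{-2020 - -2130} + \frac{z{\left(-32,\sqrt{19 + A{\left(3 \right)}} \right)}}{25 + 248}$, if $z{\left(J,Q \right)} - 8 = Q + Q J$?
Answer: $\frac{76255}{3003} - \frac{62 \sqrt{5}}{273} \approx 24.885$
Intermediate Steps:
$A{\left(g \right)} = -5 + 2 g$ ($A{\left(g \right)} = -5 + \left(g + g\right) = -5 + 2 g$)
$z{\left(J,Q \right)} = 8 + Q + J Q$ ($z{\left(J,Q \right)} = 8 + \left(Q + Q J\right) = 8 + \left(Q + J Q\right) = 8 + Q + J Q$)
$\frac{2790}{-2020 - -2130} + \frac{z{\left(-32,\sqrt{19 + A{\left(3 \right)}} \right)}}{25 + 248} = \frac{2790}{-2020 - -2130} + \frac{8 + \sqrt{19 + \left(-5 + 2 \cdot 3\right)} - 32 \sqrt{19 + \left(-5 + 2 \cdot 3\right)}}{25 + 248} = \frac{2790}{-2020 + 2130} + \frac{8 + \sqrt{19 + \left(-5 + 6\right)} - 32 \sqrt{19 + \left(-5 + 6\right)}}{273} = \frac{2790}{110} + \left(8 + \sqrt{19 + 1} - 32 \sqrt{19 + 1}\right) \frac{1}{273} = 2790 \cdot \frac{1}{110} + \left(8 + \sqrt{20} - 32 \sqrt{20}\right) \frac{1}{273} = \frac{279}{11} + \left(8 + 2 \sqrt{5} - 32 \cdot 2 \sqrt{5}\right) \frac{1}{273} = \frac{279}{11} + \left(8 + 2 \sqrt{5} - 64 \sqrt{5}\right) \frac{1}{273} = \frac{279}{11} + \left(8 - 62 \sqrt{5}\right) \frac{1}{273} = \frac{279}{11} + \left(\frac{8}{273} - \frac{62 \sqrt{5}}{273}\right) = \frac{76255}{3003} - \frac{62 \sqrt{5}}{273}$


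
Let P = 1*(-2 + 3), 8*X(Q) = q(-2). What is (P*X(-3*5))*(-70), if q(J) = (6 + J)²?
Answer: -140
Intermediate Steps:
X(Q) = 2 (X(Q) = (6 - 2)²/8 = (⅛)*4² = (⅛)*16 = 2)
P = 1 (P = 1*1 = 1)
(P*X(-3*5))*(-70) = (1*2)*(-70) = 2*(-70) = -140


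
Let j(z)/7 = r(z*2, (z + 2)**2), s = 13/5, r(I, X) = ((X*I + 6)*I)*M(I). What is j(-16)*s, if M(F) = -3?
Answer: -54739776/5 ≈ -1.0948e+7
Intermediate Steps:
r(I, X) = -3*I*(6 + I*X) (r(I, X) = ((X*I + 6)*I)*(-3) = ((I*X + 6)*I)*(-3) = ((6 + I*X)*I)*(-3) = (I*(6 + I*X))*(-3) = -3*I*(6 + I*X))
s = 13/5 (s = 13*(1/5) = 13/5 ≈ 2.6000)
j(z) = -42*z*(6 + 2*z*(2 + z)**2) (j(z) = 7*(-3*z*2*(6 + (z*2)*(z + 2)**2)) = 7*(-3*2*z*(6 + (2*z)*(2 + z)**2)) = 7*(-3*2*z*(6 + 2*z*(2 + z)**2)) = 7*(-6*z*(6 + 2*z*(2 + z)**2)) = -42*z*(6 + 2*z*(2 + z)**2))
j(-16)*s = -84*(-16)*(3 - 16*(2 - 16)**2)*(13/5) = -84*(-16)*(3 - 16*(-14)**2)*(13/5) = -84*(-16)*(3 - 16*196)*(13/5) = -84*(-16)*(3 - 3136)*(13/5) = -84*(-16)*(-3133)*(13/5) = -4210752*13/5 = -54739776/5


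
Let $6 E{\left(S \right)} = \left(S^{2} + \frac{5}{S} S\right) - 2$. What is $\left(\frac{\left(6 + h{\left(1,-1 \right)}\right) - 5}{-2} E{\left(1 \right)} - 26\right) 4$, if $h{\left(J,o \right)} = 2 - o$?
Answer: $- \frac{328}{3} \approx -109.33$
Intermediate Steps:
$E{\left(S \right)} = \frac{1}{2} + \frac{S^{2}}{6}$ ($E{\left(S \right)} = \frac{\left(S^{2} + \frac{5}{S} S\right) - 2}{6} = \frac{\left(S^{2} + 5\right) - 2}{6} = \frac{\left(5 + S^{2}\right) - 2}{6} = \frac{3 + S^{2}}{6} = \frac{1}{2} + \frac{S^{2}}{6}$)
$\left(\frac{\left(6 + h{\left(1,-1 \right)}\right) - 5}{-2} E{\left(1 \right)} - 26\right) 4 = \left(\frac{\left(6 + \left(2 - -1\right)\right) - 5}{-2} \left(\frac{1}{2} + \frac{1^{2}}{6}\right) - 26\right) 4 = \left(\left(\left(6 + \left(2 + 1\right)\right) - 5\right) \left(- \frac{1}{2}\right) \left(\frac{1}{2} + \frac{1}{6} \cdot 1\right) - 26\right) 4 = \left(\left(\left(6 + 3\right) - 5\right) \left(- \frac{1}{2}\right) \left(\frac{1}{2} + \frac{1}{6}\right) - 26\right) 4 = \left(\left(9 - 5\right) \left(- \frac{1}{2}\right) \frac{2}{3} - 26\right) 4 = \left(4 \left(- \frac{1}{2}\right) \frac{2}{3} - 26\right) 4 = \left(\left(-2\right) \frac{2}{3} - 26\right) 4 = \left(- \frac{4}{3} - 26\right) 4 = \left(- \frac{82}{3}\right) 4 = - \frac{328}{3}$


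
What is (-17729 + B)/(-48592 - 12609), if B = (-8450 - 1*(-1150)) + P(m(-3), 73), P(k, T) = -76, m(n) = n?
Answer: 25105/61201 ≈ 0.41021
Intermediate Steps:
B = -7376 (B = (-8450 - 1*(-1150)) - 76 = (-8450 + 1150) - 76 = -7300 - 76 = -7376)
(-17729 + B)/(-48592 - 12609) = (-17729 - 7376)/(-48592 - 12609) = -25105/(-61201) = -25105*(-1/61201) = 25105/61201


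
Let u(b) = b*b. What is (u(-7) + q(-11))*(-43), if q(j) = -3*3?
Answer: -1720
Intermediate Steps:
u(b) = b²
q(j) = -9
(u(-7) + q(-11))*(-43) = ((-7)² - 9)*(-43) = (49 - 9)*(-43) = 40*(-43) = -1720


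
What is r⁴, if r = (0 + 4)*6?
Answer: 331776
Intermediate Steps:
r = 24 (r = 4*6 = 24)
r⁴ = 24⁴ = 331776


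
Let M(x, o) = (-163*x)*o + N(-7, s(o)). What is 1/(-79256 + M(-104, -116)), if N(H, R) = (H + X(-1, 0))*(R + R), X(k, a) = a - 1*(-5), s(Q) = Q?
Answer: -1/2045224 ≈ -4.8894e-7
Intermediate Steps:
X(k, a) = 5 + a (X(k, a) = a + 5 = 5 + a)
N(H, R) = 2*R*(5 + H) (N(H, R) = (H + (5 + 0))*(R + R) = (H + 5)*(2*R) = (5 + H)*(2*R) = 2*R*(5 + H))
M(x, o) = -4*o - 163*o*x (M(x, o) = (-163*x)*o + 2*o*(5 - 7) = -163*o*x + 2*o*(-2) = -163*o*x - 4*o = -4*o - 163*o*x)
1/(-79256 + M(-104, -116)) = 1/(-79256 - 116*(-4 - 163*(-104))) = 1/(-79256 - 116*(-4 + 16952)) = 1/(-79256 - 116*16948) = 1/(-79256 - 1965968) = 1/(-2045224) = -1/2045224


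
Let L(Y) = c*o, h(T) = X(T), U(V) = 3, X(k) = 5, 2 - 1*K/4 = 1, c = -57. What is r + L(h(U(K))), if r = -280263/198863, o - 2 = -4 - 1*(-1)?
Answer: 11054928/198863 ≈ 55.591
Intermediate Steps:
K = 4 (K = 8 - 4*1 = 8 - 4 = 4)
o = -1 (o = 2 + (-4 - 1*(-1)) = 2 + (-4 + 1) = 2 - 3 = -1)
h(T) = 5
L(Y) = 57 (L(Y) = -57*(-1) = 57)
r = -280263/198863 (r = -280263*1/198863 = -280263/198863 ≈ -1.4093)
r + L(h(U(K))) = -280263/198863 + 57 = 11054928/198863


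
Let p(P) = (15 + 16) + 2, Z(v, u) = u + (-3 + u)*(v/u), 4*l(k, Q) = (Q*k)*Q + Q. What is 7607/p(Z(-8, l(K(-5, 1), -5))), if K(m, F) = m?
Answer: 7607/33 ≈ 230.52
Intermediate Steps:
l(k, Q) = Q/4 + k*Q**2/4 (l(k, Q) = ((Q*k)*Q + Q)/4 = (k*Q**2 + Q)/4 = (Q + k*Q**2)/4 = Q/4 + k*Q**2/4)
Z(v, u) = u + v*(-3 + u)/u
p(P) = 33 (p(P) = 31 + 2 = 33)
7607/p(Z(-8, l(K(-5, 1), -5))) = 7607/33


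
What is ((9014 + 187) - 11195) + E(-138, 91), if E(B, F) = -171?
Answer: -2165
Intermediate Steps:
((9014 + 187) - 11195) + E(-138, 91) = ((9014 + 187) - 11195) - 171 = (9201 - 11195) - 171 = -1994 - 171 = -2165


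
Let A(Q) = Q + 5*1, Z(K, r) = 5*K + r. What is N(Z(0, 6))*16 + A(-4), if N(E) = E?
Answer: 97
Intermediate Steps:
Z(K, r) = r + 5*K
A(Q) = 5 + Q (A(Q) = Q + 5 = 5 + Q)
N(Z(0, 6))*16 + A(-4) = (6 + 5*0)*16 + (5 - 4) = (6 + 0)*16 + 1 = 6*16 + 1 = 96 + 1 = 97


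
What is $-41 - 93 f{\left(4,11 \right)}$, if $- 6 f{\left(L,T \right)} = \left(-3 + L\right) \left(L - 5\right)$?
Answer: $- \frac{113}{2} \approx -56.5$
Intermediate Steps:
$f{\left(L,T \right)} = - \frac{\left(-5 + L\right) \left(-3 + L\right)}{6}$ ($f{\left(L,T \right)} = - \frac{\left(-3 + L\right) \left(L - 5\right)}{6} = - \frac{\left(-3 + L\right) \left(-5 + L\right)}{6} = - \frac{\left(-5 + L\right) \left(-3 + L\right)}{6}$)
$-41 - 93 f{\left(4,11 \right)} = -41 - 93 \left(- \frac{5}{2} - \frac{4^{2}}{6} + \frac{4}{3} \cdot 4\right) = -41 - 93 \left(- \frac{5}{2} - \frac{8}{3} + \frac{16}{3}\right) = -41 - \frac{31}{2} = - \frac{113}{2}$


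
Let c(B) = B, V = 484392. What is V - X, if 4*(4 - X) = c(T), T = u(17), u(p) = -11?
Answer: 1937541/4 ≈ 4.8439e+5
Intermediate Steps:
T = -11
X = 27/4 (X = 4 - 1/4*(-11) = 4 + 11/4 = 27/4 ≈ 6.7500)
V - X = 484392 - 1*27/4 = 484392 - 27/4 = 1937541/4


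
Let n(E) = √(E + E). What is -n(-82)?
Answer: -2*I*√41 ≈ -12.806*I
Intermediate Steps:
n(E) = √2*√E (n(E) = √(2*E) = √2*√E)
-n(-82) = -√2*√(-82) = -√2*I*√82 = -2*I*√41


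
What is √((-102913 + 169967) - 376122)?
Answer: 2*I*√77267 ≈ 555.94*I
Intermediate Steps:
√((-102913 + 169967) - 376122) = √(67054 - 376122) = √(-309068) = 2*I*√77267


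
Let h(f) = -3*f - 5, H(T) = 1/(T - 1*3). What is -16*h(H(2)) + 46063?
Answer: 46095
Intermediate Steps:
H(T) = 1/(-3 + T) (H(T) = 1/(T - 3) = 1/(-3 + T))
h(f) = -5 - 3*f
-16*h(H(2)) + 46063 = -16*(-5 - 3/(-3 + 2)) + 46063 = -16*(-5 - 3/(-1)) + 46063 = -16*(-5 - 3*(-1)) + 46063 = -16*(-5 + 3) + 46063 = -16*(-2) + 46063 = 32 + 46063 = 46095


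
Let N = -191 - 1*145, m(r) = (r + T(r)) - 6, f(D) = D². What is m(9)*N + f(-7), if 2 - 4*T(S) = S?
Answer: -371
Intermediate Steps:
T(S) = ½ - S/4
m(r) = -11/2 + 3*r/4 (m(r) = (r + (½ - r/4)) - 6 = (½ + 3*r/4) - 6 = -11/2 + 3*r/4)
N = -336 (N = -191 - 145 = -336)
m(9)*N + f(-7) = (-11/2 + (¾)*9)*(-336) + (-7)² = (-11/2 + 27/4)*(-336) + 49 = (5/4)*(-336) + 49 = -420 + 49 = -371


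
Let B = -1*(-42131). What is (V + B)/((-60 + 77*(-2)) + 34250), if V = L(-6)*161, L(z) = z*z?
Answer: 47927/34036 ≈ 1.4081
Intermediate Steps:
B = 42131
L(z) = z**2
V = 5796 (V = (-6)**2*161 = 36*161 = 5796)
(V + B)/((-60 + 77*(-2)) + 34250) = (5796 + 42131)/((-60 + 77*(-2)) + 34250) = 47927/((-60 - 154) + 34250) = 47927/(-214 + 34250) = 47927/34036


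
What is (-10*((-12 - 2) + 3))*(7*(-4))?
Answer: -3080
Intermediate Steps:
(-10*((-12 - 2) + 3))*(7*(-4)) = -10*(-14 + 3)*(-28) = -10*(-11)*(-28) = 110*(-28) = -3080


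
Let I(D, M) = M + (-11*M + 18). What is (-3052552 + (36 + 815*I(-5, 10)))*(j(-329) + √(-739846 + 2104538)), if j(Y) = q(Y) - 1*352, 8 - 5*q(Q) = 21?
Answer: 5530600458/5 - 6238692*√341173 ≈ -2.5379e+9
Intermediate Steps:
q(Q) = -13/5 (q(Q) = 8/5 - ⅕*21 = 8/5 - 21/5 = -13/5)
j(Y) = -1773/5 (j(Y) = -13/5 - 1*352 = -13/5 - 352 = -1773/5)
I(D, M) = 18 - 10*M (I(D, M) = M + (18 - 11*M) = 18 - 10*M)
(-3052552 + (36 + 815*I(-5, 10)))*(j(-329) + √(-739846 + 2104538)) = (-3052552 + (36 + 815*(18 - 10*10)))*(-1773/5 + √(-739846 + 2104538)) = (-3052552 + (36 + 815*(18 - 100)))*(-1773/5 + √1364692) = (-3052552 + (36 + 815*(-82)))*(-1773/5 + 2*√341173) = (-3052552 + (36 - 66830))*(-1773/5 + 2*√341173) = (-3052552 - 66794)*(-1773/5 + 2*√341173) = -3119346*(-1773/5 + 2*√341173) = 5530600458/5 - 6238692*√341173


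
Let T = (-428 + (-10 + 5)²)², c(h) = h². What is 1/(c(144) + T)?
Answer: 1/183145 ≈ 5.4602e-6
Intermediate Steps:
T = 162409 (T = (-428 + (-5)²)² = (-428 + 25)² = (-403)² = 162409)
1/(c(144) + T) = 1/(144² + 162409) = 1/(20736 + 162409) = 1/183145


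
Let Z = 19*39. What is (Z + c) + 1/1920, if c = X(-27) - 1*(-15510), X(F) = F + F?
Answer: 31098241/1920 ≈ 16197.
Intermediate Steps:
X(F) = 2*F
Z = 741
c = 15456 (c = 2*(-27) - 1*(-15510) = -54 + 15510 = 15456)
(Z + c) + 1/1920 = (741 + 15456) + 1/1920 = 16197 + 1/1920 = 31098241/1920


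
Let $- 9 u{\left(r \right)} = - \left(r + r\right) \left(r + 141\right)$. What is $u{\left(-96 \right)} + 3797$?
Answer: $2837$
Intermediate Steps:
$u{\left(r \right)} = \frac{2 r \left(141 + r\right)}{9}$ ($u{\left(r \right)} = - \frac{\left(-1\right) \left(r + r\right) \left(r + 141\right)}{9} = - \frac{\left(-1\right) 2 r \left(141 + r\right)}{9} = - \frac{\left(-2\right) r \left(141 + r\right)}{9} = \frac{2 r \left(141 + r\right)}{9}$)
$u{\left(-96 \right)} + 3797 = \frac{2}{9} \left(-96\right) \left(141 - 96\right) + 3797 = \frac{2}{9} \left(-96\right) 45 + 3797 = -960 + 3797 = 2837$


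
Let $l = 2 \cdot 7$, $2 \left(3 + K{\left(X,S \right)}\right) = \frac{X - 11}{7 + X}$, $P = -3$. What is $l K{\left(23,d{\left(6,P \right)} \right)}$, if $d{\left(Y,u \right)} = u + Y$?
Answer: $- \frac{196}{5} \approx -39.2$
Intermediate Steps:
$d{\left(Y,u \right)} = Y + u$
$K{\left(X,S \right)} = -3 + \frac{-11 + X}{2 \left(7 + X\right)}$ ($K{\left(X,S \right)} = -3 + \frac{\left(X - 11\right) \frac{1}{7 + X}}{2} = -3 + \frac{\left(-11 + X\right) \frac{1}{7 + X}}{2} = -3 + \frac{\frac{1}{7 + X} \left(-11 + X\right)}{2} = -3 + \frac{-11 + X}{2 \left(7 + X\right)}$)
$l = 14$
$l K{\left(23,d{\left(6,P \right)} \right)} = 14 \frac{-53 - 115}{2 \left(7 + 23\right)} = 14 \frac{-53 - 115}{2 \cdot 30} = 14 \cdot \frac{1}{2} \cdot \frac{1}{30} \left(-168\right) = 14 \left(- \frac{14}{5}\right) = - \frac{196}{5}$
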